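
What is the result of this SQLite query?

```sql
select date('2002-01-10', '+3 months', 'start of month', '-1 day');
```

2002-03-31

Adding +3 months to 2002-01-10 gives 2002-04-10.
`start of month` rewinds 2002-04-10 to 2002-04-01.
Going back 1 day from 2002-04-01 reaches 2002-03-31 (last day of March, 31 days).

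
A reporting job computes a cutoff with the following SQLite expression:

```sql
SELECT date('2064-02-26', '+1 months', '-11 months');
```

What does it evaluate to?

2063-04-26

Adding +1 month to 2064-02-26 gives 2064-03-26.
Adding -11 months to 2064-03-26 gives 2063-04-26.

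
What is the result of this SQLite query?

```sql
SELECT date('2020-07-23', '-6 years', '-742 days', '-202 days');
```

Adding -6 years to 2020-07-23 gives 2014-07-23.
Applying '-742 days' to 2014-07-23: counting 742 days back gives 2012-07-11.
Applying '-202 days' to 2012-07-11: counting 202 days back gives 2011-12-22.

2011-12-22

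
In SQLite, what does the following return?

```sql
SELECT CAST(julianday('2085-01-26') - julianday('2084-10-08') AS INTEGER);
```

110

23 days remain in October 2084 after the 8th (31 − 8).
November 2084: 30 days.
December 2084: 31 days.
Then 26 days into January 2085.
Total: 23 + 30 + 31 + 26 = 110.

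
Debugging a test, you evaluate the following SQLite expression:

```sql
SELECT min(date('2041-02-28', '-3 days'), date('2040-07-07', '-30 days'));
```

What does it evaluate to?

2040-06-07

date('2041-02-28', '-3 days') → 2041-02-25.
date('2040-07-07', '-30 days') → 2040-06-07.
Earlier of the two is 2040-06-07.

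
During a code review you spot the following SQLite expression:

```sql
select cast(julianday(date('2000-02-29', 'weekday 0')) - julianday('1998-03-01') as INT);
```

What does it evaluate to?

`weekday 0` advances to the next Sunday; 2000-02-29 is a Tuesday, so it moves forward to 2000-03-05.
30 days remain in March 1998 after the 1st (31 − 1).
Full months from April 1998 through February 2000 contribute their day counts.
Then 5 days into March 2000.
Total: 30 + 30 + 31 + 30 + 31 + 31 + 30 + 31 + 30 + 31 + 31 + 28 + 31 + 30 + 31 + 30 + 31 + 31 + 30 + 31 + 30 + 31 + 31 + 29 + 5 = 735.

735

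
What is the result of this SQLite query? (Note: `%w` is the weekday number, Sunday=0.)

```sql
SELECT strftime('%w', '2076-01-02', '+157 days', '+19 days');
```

First apply '+157 days', '+19 days': 2076-01-02 → 2076-06-26.
2076-06-26 is a Friday; with Sunday=0 that is 5.

5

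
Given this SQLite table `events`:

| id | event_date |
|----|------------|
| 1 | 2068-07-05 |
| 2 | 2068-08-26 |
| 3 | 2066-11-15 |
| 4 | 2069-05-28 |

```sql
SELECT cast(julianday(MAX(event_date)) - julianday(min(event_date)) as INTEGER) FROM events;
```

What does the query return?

MIN = 2066-11-15, MAX = 2069-05-28.
15 days remain in November 2066 after the 15th (30 − 15).
Full months from December 2066 through April 2069 contribute their day counts.
Then 28 days into May 2069.
Total: 15 + 31 + 31 + 28 + 31 + 30 + 31 + 30 + 31 + 31 + 30 + 31 + 30 + 31 + 31 + 29 + 31 + 30 + 31 + 30 + 31 + 31 + 30 + 31 + 30 + 31 + 31 + 28 + 31 + 30 + 28 = 925.

925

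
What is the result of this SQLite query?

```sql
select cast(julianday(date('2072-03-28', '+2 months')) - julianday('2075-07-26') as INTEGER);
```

-1154

Adding +2 months to 2072-03-28 gives 2072-05-28.
3 days remain in May 2072 after the 28th (31 − 28).
Full months from June 2072 through June 2075 contribute their day counts.
Then 26 days into July 2075.
Total: 3 + 30 + 31 + 31 + 30 + 31 + 30 + 31 + 31 + 28 + 31 + 30 + 31 + 30 + 31 + 31 + 30 + 31 + 30 + 31 + 31 + 28 + 31 + 30 + 31 + 30 + 31 + 31 + 30 + 31 + 30 + 31 + 31 + 28 + 31 + 30 + 31 + 30 + 26 = 1154.
The subtraction is earlier − later, so the result is −1154 → -1154.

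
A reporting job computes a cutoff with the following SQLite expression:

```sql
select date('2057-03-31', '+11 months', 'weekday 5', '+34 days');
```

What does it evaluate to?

2058-04-11

Adding +11 months to 2057-03-31 targets 2058-02-31. February 2058 has only 28 days, so SQLite normalizes the 3-day overflow forward to 2058-03-03.
`weekday 5` advances to the next Friday; 2058-03-03 is a Sunday, so it moves forward to 2058-03-08.
March 2058 has 31 days; 23 remain after the 8th, so 24 days reach 2058-04-01.
Advancing 10 more days within April lands on 2058-04-11.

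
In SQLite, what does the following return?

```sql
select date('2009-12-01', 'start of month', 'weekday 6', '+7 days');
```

`start of month` rewinds 2009-12-01 to 2009-12-01.
`weekday 6` advances to the next Saturday; 2009-12-01 is a Tuesday, so it moves forward to 2009-12-05.
Advancing 7 more days within December lands on 2009-12-12.

2009-12-12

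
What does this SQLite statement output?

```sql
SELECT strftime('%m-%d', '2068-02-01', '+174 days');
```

07-24

First apply '+174 days': 2068-02-01 → 2068-07-24.
`%m-%d` extracts the month-day: 07-24.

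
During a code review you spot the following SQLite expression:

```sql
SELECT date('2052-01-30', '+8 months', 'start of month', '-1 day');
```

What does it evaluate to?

2052-08-31

Adding +8 months to 2052-01-30 gives 2052-09-30.
`start of month` rewinds 2052-09-30 to 2052-09-01.
Going back 1 day from 2052-09-01 reaches 2052-08-31 (last day of August, 31 days).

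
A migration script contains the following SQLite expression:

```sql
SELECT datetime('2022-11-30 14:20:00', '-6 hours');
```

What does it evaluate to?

-6 hours from 2022-11-30 14:20:00 is 2022-11-30 08:20:00.

2022-11-30 08:20:00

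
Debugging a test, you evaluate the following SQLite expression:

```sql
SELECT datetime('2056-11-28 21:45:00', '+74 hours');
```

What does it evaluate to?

2056-12-01 23:45:00

+74 hours from 2056-11-28 21:45:00 is 2056-12-01 23:45:00 (crosses midnight).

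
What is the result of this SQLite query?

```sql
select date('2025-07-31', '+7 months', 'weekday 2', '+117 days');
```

Adding +7 months to 2025-07-31 targets 2026-02-31. February 2026 has only 28 days, so SQLite normalizes the 3-day overflow forward to 2026-03-03.
`weekday 2` advances to the next Tuesday; 2026-03-03 is already a Tuesday, so it stays at 2026-03-03.
Applying '+117 days' to 2026-03-03: counting 117 days forward gives 2026-06-28.

2026-06-28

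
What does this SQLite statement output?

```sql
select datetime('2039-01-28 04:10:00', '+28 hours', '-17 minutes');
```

+28 hours from 2039-01-28 04:10:00 is 2039-01-29 08:10:00 (crosses midnight).
-17 minutes from 2039-01-29 08:10:00 is 2039-01-29 07:53:00.

2039-01-29 07:53:00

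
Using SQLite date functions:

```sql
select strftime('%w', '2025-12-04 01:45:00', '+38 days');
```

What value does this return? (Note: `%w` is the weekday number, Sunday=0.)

0

First apply '+38 days': 2025-12-04 01:45:00 → 2026-01-11 01:45:00.
2026-01-11 is a Sunday; with Sunday=0 that is 0.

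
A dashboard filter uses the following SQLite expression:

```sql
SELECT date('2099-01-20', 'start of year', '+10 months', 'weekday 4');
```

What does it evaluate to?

2099-11-05

`start of year` rewinds 2099-01-20 to 2099-01-01.
Adding +10 months to 2099-01-01 gives 2099-11-01.
`weekday 4` advances to the next Thursday; 2099-11-01 is a Sunday, so it moves forward to 2099-11-05.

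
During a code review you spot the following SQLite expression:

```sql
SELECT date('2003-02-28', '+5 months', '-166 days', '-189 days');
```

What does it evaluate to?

Adding +5 months to 2003-02-28 gives 2003-07-28.
Applying '-166 days' to 2003-07-28: counting 166 days back gives 2003-02-12.
Applying '-189 days' to 2003-02-12: counting 189 days back gives 2002-08-07.

2002-08-07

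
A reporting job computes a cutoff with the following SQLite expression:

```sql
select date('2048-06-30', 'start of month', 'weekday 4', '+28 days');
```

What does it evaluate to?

`start of month` rewinds 2048-06-30 to 2048-06-01.
`weekday 4` advances to the next Thursday; 2048-06-01 is a Monday, so it moves forward to 2048-06-04.
June 2048 has 30 days; 26 remain after the 4th, so 27 days reach 2048-07-01.
Advancing 1 more day within July lands on 2048-07-02.

2048-07-02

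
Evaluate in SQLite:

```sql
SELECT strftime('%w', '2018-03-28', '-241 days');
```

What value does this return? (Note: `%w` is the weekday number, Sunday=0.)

0

First apply '-241 days': 2018-03-28 → 2017-07-30.
2017-07-30 is a Sunday; with Sunday=0 that is 0.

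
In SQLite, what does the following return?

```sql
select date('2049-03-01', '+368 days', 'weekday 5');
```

Applying '+368 days' to 2049-03-01: counting 368 days forward gives 2050-03-04.
`weekday 5` advances to the next Friday; 2050-03-04 is already a Friday, so it stays at 2050-03-04.

2050-03-04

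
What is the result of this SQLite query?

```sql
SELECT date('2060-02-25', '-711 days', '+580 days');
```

Applying '-711 days' to 2060-02-25: counting 711 days back gives 2058-03-16.
Applying '+580 days' to 2058-03-16: counting 580 days forward gives 2059-10-17.

2059-10-17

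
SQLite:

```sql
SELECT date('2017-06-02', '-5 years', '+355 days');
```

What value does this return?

Adding -5 years to 2017-06-02 gives 2012-06-02.
Applying '+355 days' to 2012-06-02: counting 355 days forward gives 2013-05-23.

2013-05-23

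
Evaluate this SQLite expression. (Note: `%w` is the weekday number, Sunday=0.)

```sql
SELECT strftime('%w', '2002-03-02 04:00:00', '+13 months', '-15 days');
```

First apply '+13 months', '-15 days': 2002-03-02 04:00:00 → 2003-03-18 04:00:00.
2003-03-18 is a Tuesday; with Sunday=0 that is 2.

2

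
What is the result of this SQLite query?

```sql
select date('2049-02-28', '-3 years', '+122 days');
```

Adding -3 years to 2049-02-28 gives 2046-02-28.
Applying '+122 days' to 2046-02-28: counting 122 days forward gives 2046-06-30.

2046-06-30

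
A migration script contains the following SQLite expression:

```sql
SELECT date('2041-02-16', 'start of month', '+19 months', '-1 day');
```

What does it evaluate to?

`start of month` rewinds 2041-02-16 to 2041-02-01.
Adding +19 months to 2041-02-01 gives 2042-09-01.
Going back 1 day from 2042-09-01 reaches 2042-08-31 (last day of August, 31 days).

2042-08-31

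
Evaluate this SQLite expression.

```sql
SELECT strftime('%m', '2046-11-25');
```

11

`%m` extracts the 2-digit month (01-12): 11.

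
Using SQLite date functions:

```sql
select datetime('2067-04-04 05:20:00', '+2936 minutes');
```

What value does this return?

2067-04-06 06:16:00

2936 minutes = 48h 56m; +2936 minutes from 2067-04-04 05:20:00 is 2067-04-06 06:16:00 (crosses midnight).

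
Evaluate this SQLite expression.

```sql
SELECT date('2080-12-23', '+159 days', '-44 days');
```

2081-04-17

Applying '+159 days' to 2080-12-23: counting 159 days forward gives 2081-05-31.
Applying '-44 days' to 2081-05-31: counting 44 days back gives 2081-04-17.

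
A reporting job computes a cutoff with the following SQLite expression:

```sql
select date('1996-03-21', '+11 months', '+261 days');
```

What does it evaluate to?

Adding +11 months to 1996-03-21 gives 1997-02-21.
Applying '+261 days' to 1997-02-21: counting 261 days forward gives 1997-11-09.

1997-11-09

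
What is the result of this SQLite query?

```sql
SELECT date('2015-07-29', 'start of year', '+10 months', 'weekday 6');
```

`start of year` rewinds 2015-07-29 to 2015-01-01.
Adding +10 months to 2015-01-01 gives 2015-11-01.
`weekday 6` advances to the next Saturday; 2015-11-01 is a Sunday, so it moves forward to 2015-11-07.

2015-11-07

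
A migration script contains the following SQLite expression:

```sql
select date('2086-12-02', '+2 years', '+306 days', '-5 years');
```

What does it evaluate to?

2084-10-04

Adding +2 years to 2086-12-02 gives 2088-12-02.
Applying '+306 days' to 2088-12-02: counting 306 days forward gives 2089-10-04.
Adding -5 years to 2089-10-04 gives 2084-10-04.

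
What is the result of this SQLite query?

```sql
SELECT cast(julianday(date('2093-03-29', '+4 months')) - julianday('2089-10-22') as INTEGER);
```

1376

Adding +4 months to 2093-03-29 gives 2093-07-29.
9 days remain in October 2089 after the 22nd (31 − 22).
Full months from November 2089 through June 2093 contribute their day counts.
Then 29 days into July 2093.
Total: 9 + 30 + 31 + 31 + 28 + 31 + 30 + 31 + 30 + 31 + 31 + 30 + 31 + 30 + 31 + 31 + 28 + 31 + 30 + 31 + 30 + 31 + 31 + 30 + 31 + 30 + 31 + 31 + 29 + 31 + 30 + 31 + 30 + 31 + 31 + 30 + 31 + 30 + 31 + 31 + 28 + 31 + 30 + 31 + 30 + 29 = 1376.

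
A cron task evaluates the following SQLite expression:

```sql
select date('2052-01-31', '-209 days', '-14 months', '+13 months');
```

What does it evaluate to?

2051-06-06

Applying '-209 days' to 2052-01-31: counting 209 days back gives 2051-07-06.
Adding -14 months to 2051-07-06 gives 2050-05-06.
Adding +13 months to 2050-05-06 gives 2051-06-06.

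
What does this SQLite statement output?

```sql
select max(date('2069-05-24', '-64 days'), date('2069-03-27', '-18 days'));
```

date('2069-05-24', '-64 days') → 2069-03-21.
date('2069-03-27', '-18 days') → 2069-03-09.
Later of the two is 2069-03-21.

2069-03-21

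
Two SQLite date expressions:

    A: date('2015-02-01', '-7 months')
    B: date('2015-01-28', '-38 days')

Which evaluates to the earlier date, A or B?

A

A = 2014-07-01.
B = 2014-12-21.
A is earlier.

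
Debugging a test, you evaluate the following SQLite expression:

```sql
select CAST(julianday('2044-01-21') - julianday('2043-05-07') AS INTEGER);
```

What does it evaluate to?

259

24 days remain in May 2043 after the 7th (31 − 7).
Full months from June 2043 through December 2043 contribute their day counts.
Then 21 days into January 2044.
Total: 24 + 30 + 31 + 31 + 30 + 31 + 30 + 31 + 21 = 259.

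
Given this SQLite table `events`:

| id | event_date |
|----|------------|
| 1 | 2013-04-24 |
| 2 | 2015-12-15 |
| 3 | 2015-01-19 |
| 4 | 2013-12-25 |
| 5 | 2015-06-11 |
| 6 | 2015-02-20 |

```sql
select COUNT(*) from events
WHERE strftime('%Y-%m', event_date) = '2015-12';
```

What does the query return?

1

Rows with year-month 2015-12: 2015-12-15 → 1.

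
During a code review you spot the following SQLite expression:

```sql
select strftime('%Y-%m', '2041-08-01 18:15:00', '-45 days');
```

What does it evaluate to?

First apply '-45 days': 2041-08-01 18:15:00 → 2041-06-17 18:15:00.
`%Y-%m` extracts the year-month: 2041-06.

2041-06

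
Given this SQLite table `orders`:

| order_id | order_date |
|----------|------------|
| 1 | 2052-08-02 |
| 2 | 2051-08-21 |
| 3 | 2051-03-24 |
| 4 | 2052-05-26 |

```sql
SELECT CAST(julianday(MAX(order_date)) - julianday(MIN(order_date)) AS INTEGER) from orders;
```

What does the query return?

MIN = 2051-03-24, MAX = 2052-08-02.
7 days remain in March 2051 after the 24th (31 − 24).
Full months from April 2051 through July 2052 contribute their day counts.
Then 2 days into August 2052.
Total: 7 + 30 + 31 + 30 + 31 + 31 + 30 + 31 + 30 + 31 + 31 + 29 + 31 + 30 + 31 + 30 + 31 + 2 = 497.

497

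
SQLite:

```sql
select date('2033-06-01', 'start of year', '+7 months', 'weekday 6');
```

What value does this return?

2033-08-06

`start of year` rewinds 2033-06-01 to 2033-01-01.
Adding +7 months to 2033-01-01 gives 2033-08-01.
`weekday 6` advances to the next Saturday; 2033-08-01 is a Monday, so it moves forward to 2033-08-06.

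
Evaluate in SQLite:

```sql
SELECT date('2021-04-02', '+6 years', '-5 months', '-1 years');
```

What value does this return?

2025-11-02

Adding +6 years to 2021-04-02 gives 2027-04-02.
Adding -5 months to 2027-04-02 gives 2026-11-02.
Adding -1 year to 2026-11-02 gives 2025-11-02.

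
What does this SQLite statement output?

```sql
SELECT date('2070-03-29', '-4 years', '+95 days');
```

2066-07-02

Adding -4 years to 2070-03-29 gives 2066-03-29.
Applying '+95 days' to 2066-03-29: counting 95 days forward gives 2066-07-02.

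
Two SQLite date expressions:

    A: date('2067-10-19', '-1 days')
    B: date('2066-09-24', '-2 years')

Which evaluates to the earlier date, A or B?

B

A = 2067-10-18.
B = 2064-09-24.
B is earlier.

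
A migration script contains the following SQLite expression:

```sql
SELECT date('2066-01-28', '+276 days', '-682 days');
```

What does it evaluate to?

Applying '+276 days' to 2066-01-28: counting 276 days forward gives 2066-10-31.
Applying '-682 days' to 2066-10-31: counting 682 days back gives 2064-12-18.

2064-12-18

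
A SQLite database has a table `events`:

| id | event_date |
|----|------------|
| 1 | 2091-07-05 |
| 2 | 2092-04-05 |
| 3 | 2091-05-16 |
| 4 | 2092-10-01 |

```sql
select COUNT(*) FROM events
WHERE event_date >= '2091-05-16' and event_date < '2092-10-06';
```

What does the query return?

Rows in [2091-05-16, 2092-10-06): 2091-07-05, 2092-04-05, 2091-05-16, 2092-10-01 → 4 rows.

4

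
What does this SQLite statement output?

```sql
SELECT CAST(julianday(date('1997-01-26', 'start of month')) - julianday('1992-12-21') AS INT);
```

1472

`start of month` rewinds 1997-01-26 to 1997-01-01.
10 days remain in December 1992 after the 21st (31 − 21).
Full months from January 1993 through December 1996 contribute their day counts.
Then 1 day into January 1997.
Total: 10 + 31 + 28 + 31 + 30 + 31 + 30 + 31 + 31 + 30 + 31 + 30 + 31 + 31 + 28 + 31 + 30 + 31 + 30 + 31 + 31 + 30 + 31 + 30 + 31 + 31 + 28 + 31 + 30 + 31 + 30 + 31 + 31 + 30 + 31 + 30 + 31 + 31 + 29 + 31 + 30 + 31 + 30 + 31 + 31 + 30 + 31 + 30 + 31 + 1 = 1472.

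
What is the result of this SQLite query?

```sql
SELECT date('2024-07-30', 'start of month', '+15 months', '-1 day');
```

2025-09-30

`start of month` rewinds 2024-07-30 to 2024-07-01.
Adding +15 months to 2024-07-01 gives 2025-10-01.
Going back 1 day from 2025-10-01 reaches 2025-09-30 (last day of September, 30 days).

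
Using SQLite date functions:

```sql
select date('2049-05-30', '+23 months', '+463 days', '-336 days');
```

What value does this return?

2051-09-04

Adding +23 months to 2049-05-30 gives 2051-04-30.
Applying '+463 days' to 2051-04-30: counting 463 days forward gives 2052-08-05.
Applying '-336 days' to 2052-08-05: counting 336 days back gives 2051-09-04.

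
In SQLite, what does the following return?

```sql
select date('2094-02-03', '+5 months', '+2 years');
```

Adding +5 months to 2094-02-03 gives 2094-07-03.
Adding +2 years to 2094-07-03 gives 2096-07-03.

2096-07-03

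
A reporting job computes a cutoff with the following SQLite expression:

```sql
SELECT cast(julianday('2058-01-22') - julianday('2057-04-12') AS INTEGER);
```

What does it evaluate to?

285

18 days remain in April 2057 after the 12th (30 − 12).
Full months from May 2057 through December 2057 contribute their day counts.
Then 22 days into January 2058.
Total: 18 + 31 + 30 + 31 + 31 + 30 + 31 + 30 + 31 + 22 = 285.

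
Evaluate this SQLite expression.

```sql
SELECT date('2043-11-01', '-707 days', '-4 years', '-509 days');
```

Applying '-707 days' to 2043-11-01: counting 707 days back gives 2041-11-24.
Adding -4 years to 2041-11-24 gives 2037-11-24.
Applying '-509 days' to 2037-11-24: counting 509 days back gives 2036-07-03.

2036-07-03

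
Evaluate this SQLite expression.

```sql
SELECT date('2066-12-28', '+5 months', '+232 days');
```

Adding +5 months to 2066-12-28 gives 2067-05-28.
Applying '+232 days' to 2067-05-28: counting 232 days forward gives 2068-01-15.

2068-01-15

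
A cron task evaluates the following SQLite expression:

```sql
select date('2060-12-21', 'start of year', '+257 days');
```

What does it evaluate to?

2060-09-14

`start of year` rewinds 2060-12-21 to 2060-01-01.
Applying '+257 days' to 2060-01-01: counting 257 days forward gives 2060-09-14.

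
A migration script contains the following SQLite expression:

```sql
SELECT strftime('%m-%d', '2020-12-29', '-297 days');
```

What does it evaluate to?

First apply '-297 days': 2020-12-29 → 2020-03-07.
`%m-%d` extracts the month-day: 03-07.

03-07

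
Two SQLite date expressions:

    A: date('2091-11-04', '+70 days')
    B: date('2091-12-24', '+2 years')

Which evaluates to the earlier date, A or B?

A = 2092-01-13.
B = 2093-12-24.
A is earlier.

A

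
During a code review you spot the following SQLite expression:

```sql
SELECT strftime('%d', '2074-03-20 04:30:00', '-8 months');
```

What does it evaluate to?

20

First apply '-8 months': 2074-03-20 04:30:00 → 2073-07-20 04:30:00.
`%d` extracts the 2-digit day of month: 20.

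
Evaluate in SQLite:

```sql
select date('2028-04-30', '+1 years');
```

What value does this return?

2029-04-30

Adding +1 year to 2028-04-30 gives 2029-04-30.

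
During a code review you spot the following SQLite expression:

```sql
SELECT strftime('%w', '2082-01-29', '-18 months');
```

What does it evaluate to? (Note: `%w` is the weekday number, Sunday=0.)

First apply '-18 months': 2082-01-29 → 2080-07-29.
2080-07-29 is a Monday; with Sunday=0 that is 1.

1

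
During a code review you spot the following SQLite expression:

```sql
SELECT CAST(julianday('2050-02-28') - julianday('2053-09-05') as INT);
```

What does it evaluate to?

0 days remain in February 2050 after the 28th (28 − 28).
Full months from March 2050 through August 2053 contribute their day counts.
Then 5 days into September 2053.
Total: 0 + 31 + 30 + 31 + 30 + 31 + 31 + 30 + 31 + 30 + 31 + 31 + 28 + 31 + 30 + 31 + 30 + 31 + 31 + 30 + 31 + 30 + 31 + 31 + 29 + 31 + 30 + 31 + 30 + 31 + 31 + 30 + 31 + 30 + 31 + 31 + 28 + 31 + 30 + 31 + 30 + 31 + 31 + 5 = 1285.
The subtraction is earlier − later, so the result is −1285 → -1285.

-1285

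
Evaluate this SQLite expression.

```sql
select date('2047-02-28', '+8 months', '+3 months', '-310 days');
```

2047-03-24

Adding +8 months to 2047-02-28 gives 2047-10-28.
Adding +3 months to 2047-10-28 gives 2048-01-28.
Applying '-310 days' to 2048-01-28: counting 310 days back gives 2047-03-24.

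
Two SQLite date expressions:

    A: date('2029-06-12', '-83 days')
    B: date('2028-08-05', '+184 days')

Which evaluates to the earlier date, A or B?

A = 2029-03-21.
B = 2029-02-05.
B is earlier.

B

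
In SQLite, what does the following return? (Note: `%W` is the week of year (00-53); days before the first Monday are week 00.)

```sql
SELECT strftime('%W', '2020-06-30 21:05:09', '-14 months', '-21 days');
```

14

First apply '-14 months', '-21 days': 2020-06-30 21:05:09 → 2019-04-09 21:05:09.
2019-04-09 is a Tuesday. SQLite's %W counts Mondays since the year started; the result is 14.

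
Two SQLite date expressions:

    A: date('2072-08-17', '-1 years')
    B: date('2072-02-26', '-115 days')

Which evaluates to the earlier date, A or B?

A

A = 2071-08-17.
B = 2071-11-03.
A is earlier.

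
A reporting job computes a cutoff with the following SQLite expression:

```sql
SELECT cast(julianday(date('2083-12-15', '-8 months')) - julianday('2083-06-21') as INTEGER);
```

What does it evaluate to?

Adding -8 months to 2083-12-15 gives 2083-04-15.
15 days remain in April 2083 after the 15th (30 − 15).
May 2083: 31 days.
Then 21 days into June 2083.
Total: 15 + 31 + 21 = 67.
The subtraction is earlier − later, so the result is −67 → -67.

-67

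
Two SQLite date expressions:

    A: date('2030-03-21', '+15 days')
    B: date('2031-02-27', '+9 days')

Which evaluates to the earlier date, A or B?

A

A = 2030-04-05.
B = 2031-03-08.
A is earlier.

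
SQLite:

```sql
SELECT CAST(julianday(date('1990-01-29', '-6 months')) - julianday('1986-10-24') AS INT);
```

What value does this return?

Adding -6 months to 1990-01-29 gives 1989-07-29.
7 days remain in October 1986 after the 24th (31 − 24).
Full months from November 1986 through June 1989 contribute their day counts.
Then 29 days into July 1989.
Total: 7 + 30 + 31 + 31 + 28 + 31 + 30 + 31 + 30 + 31 + 31 + 30 + 31 + 30 + 31 + 31 + 29 + 31 + 30 + 31 + 30 + 31 + 31 + 30 + 31 + 30 + 31 + 31 + 28 + 31 + 30 + 31 + 30 + 29 = 1009.

1009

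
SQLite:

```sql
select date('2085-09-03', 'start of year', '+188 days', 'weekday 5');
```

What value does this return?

2085-07-13

`start of year` rewinds 2085-09-03 to 2085-01-01.
Applying '+188 days' to 2085-01-01: counting 188 days forward gives 2085-07-08.
`weekday 5` advances to the next Friday; 2085-07-08 is a Sunday, so it moves forward to 2085-07-13.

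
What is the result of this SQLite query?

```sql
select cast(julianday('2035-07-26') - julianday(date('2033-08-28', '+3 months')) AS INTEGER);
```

Adding +3 months to 2033-08-28 gives 2033-11-28.
2 days remain in November 2033 after the 28th (30 − 28).
Full months from December 2033 through June 2035 contribute their day counts.
Then 26 days into July 2035.
Total: 2 + 31 + 31 + 28 + 31 + 30 + 31 + 30 + 31 + 31 + 30 + 31 + 30 + 31 + 31 + 28 + 31 + 30 + 31 + 30 + 26 = 605.

605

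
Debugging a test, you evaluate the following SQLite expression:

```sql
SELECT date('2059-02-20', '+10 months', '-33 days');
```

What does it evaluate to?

Adding +10 months to 2059-02-20 gives 2059-12-20.
Going back 20 days from 2059-12-20 reaches 2059-11-30 (last day of November, 30 days).
Going back 13 days within November lands on 2059-11-17.

2059-11-17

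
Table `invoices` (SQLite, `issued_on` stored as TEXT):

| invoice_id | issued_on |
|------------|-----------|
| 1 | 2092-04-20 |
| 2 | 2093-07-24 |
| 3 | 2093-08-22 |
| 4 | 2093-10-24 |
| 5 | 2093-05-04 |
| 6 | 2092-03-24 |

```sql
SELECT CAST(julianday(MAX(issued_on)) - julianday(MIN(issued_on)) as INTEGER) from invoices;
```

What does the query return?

579

MIN = 2092-03-24, MAX = 2093-10-24.
7 days remain in March 2092 after the 24th (31 − 24).
Full months from April 2092 through September 2093 contribute their day counts.
Then 24 days into October 2093.
Total: 7 + 30 + 31 + 30 + 31 + 31 + 30 + 31 + 30 + 31 + 31 + 28 + 31 + 30 + 31 + 30 + 31 + 31 + 30 + 24 = 579.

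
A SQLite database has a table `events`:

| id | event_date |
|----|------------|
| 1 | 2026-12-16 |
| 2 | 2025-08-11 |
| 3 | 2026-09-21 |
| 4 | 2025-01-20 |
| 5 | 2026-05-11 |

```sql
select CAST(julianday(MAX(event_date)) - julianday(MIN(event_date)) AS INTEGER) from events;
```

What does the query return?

MIN = 2025-01-20, MAX = 2026-12-16.
11 days remain in January 2025 after the 20th (31 − 20).
Full months from February 2025 through November 2026 contribute their day counts.
Then 16 days into December 2026.
Total: 11 + 28 + 31 + 30 + 31 + 30 + 31 + 31 + 30 + 31 + 30 + 31 + 31 + 28 + 31 + 30 + 31 + 30 + 31 + 31 + 30 + 31 + 30 + 16 = 695.

695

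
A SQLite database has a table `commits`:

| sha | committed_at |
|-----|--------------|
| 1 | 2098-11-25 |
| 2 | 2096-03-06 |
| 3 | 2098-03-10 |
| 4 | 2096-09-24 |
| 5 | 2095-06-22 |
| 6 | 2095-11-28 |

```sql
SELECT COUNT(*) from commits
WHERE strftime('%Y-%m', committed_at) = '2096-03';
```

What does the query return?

Rows with year-month 2096-03: 2096-03-06 → 1.

1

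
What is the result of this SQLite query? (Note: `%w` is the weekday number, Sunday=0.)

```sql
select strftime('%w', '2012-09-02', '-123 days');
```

3

First apply '-123 days': 2012-09-02 → 2012-05-02.
2012-05-02 is a Wednesday; with Sunday=0 that is 3.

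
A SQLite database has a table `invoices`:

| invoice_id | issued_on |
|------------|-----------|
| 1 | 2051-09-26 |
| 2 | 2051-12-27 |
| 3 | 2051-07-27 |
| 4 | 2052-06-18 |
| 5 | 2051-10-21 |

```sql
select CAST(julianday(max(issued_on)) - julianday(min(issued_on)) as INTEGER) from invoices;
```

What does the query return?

MIN = 2051-07-27, MAX = 2052-06-18.
4 days remain in July 2051 after the 27th (31 − 27).
Full months from August 2051 through May 2052 contribute their day counts.
Then 18 days into June 2052.
Total: 4 + 31 + 30 + 31 + 30 + 31 + 31 + 29 + 31 + 30 + 31 + 18 = 327.

327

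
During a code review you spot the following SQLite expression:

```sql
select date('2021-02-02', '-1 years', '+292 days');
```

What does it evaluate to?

Adding -1 year to 2021-02-02 gives 2020-02-02.
Applying '+292 days' to 2020-02-02: counting 292 days forward gives 2020-11-20.

2020-11-20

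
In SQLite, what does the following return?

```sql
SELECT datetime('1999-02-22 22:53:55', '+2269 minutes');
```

1999-02-24 12:42:55

2269 minutes = 37h 49m; +2269 minutes from 1999-02-22 22:53:55 is 1999-02-24 12:42:55 (crosses midnight).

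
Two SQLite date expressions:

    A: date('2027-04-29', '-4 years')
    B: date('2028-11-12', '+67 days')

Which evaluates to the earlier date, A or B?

A = 2023-04-29.
B = 2029-01-18.
A is earlier.

A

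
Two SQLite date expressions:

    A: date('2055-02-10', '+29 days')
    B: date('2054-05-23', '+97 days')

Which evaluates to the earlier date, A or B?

B

A = 2055-03-11.
B = 2054-08-28.
B is earlier.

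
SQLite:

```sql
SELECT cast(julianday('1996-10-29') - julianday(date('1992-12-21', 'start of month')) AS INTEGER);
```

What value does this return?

1428

`start of month` rewinds 1992-12-21 to 1992-12-01.
30 days remain in December 1992 after the 1st (31 − 1).
Full months from January 1993 through September 1996 contribute their day counts.
Then 29 days into October 1996.
Total: 30 + 31 + 28 + 31 + 30 + 31 + 30 + 31 + 31 + 30 + 31 + 30 + 31 + 31 + 28 + 31 + 30 + 31 + 30 + 31 + 31 + 30 + 31 + 30 + 31 + 31 + 28 + 31 + 30 + 31 + 30 + 31 + 31 + 30 + 31 + 30 + 31 + 31 + 29 + 31 + 30 + 31 + 30 + 31 + 31 + 30 + 29 = 1428.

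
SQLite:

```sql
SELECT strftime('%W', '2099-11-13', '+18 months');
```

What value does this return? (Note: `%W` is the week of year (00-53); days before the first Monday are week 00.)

First apply '+18 months': 2099-11-13 → 2101-05-13.
2101-05-13 is a Friday. SQLite's %W counts Mondays since the year started; the result is 19.

19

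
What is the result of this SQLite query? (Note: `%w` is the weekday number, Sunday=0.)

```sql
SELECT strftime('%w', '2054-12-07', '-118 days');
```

First apply '-118 days': 2054-12-07 → 2054-08-11.
2054-08-11 is a Tuesday; with Sunday=0 that is 2.

2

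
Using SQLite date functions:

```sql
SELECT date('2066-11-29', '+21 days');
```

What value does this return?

2066-12-20

November 2066 has 30 days; 1 remain after the 29th, so 2 days reach 2066-12-01.
Advancing 19 more days within December lands on 2066-12-20.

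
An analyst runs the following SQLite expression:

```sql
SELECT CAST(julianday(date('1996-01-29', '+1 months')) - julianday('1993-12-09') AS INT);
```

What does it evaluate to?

Adding +1 month to 1996-01-29 gives 1996-02-29.
22 days remain in December 1993 after the 9th (31 − 9).
Full months from January 1994 through January 1996 contribute their day counts.
Then 29 days into February 1996.
Total: 22 + 31 + 28 + 31 + 30 + 31 + 30 + 31 + 31 + 30 + 31 + 30 + 31 + 31 + 28 + 31 + 30 + 31 + 30 + 31 + 31 + 30 + 31 + 30 + 31 + 31 + 29 = 812.

812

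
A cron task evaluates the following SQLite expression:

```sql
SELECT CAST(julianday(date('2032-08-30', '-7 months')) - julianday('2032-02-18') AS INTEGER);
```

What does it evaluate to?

Adding -7 months to 2032-08-30 gives 2032-01-30.
1 day remains in January 2032 after the 30th (31 − 30).
Then 18 days into February 2032.
Total: 1 + 18 = 19.
The subtraction is earlier − later, so the result is −19 → -19.

-19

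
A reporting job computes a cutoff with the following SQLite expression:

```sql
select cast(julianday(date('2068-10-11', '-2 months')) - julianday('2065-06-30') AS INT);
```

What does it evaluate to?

1138

Adding -2 months to 2068-10-11 gives 2068-08-11.
0 days remain in June 2065 after the 30th (30 − 30).
Full months from July 2065 through July 2068 contribute their day counts.
Then 11 days into August 2068.
Total: 0 + 31 + 31 + 30 + 31 + 30 + 31 + 31 + 28 + 31 + 30 + 31 + 30 + 31 + 31 + 30 + 31 + 30 + 31 + 31 + 28 + 31 + 30 + 31 + 30 + 31 + 31 + 30 + 31 + 30 + 31 + 31 + 29 + 31 + 30 + 31 + 30 + 31 + 11 = 1138.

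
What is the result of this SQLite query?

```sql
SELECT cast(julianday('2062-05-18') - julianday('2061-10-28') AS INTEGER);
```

3 days remain in October 2061 after the 28th (31 − 28).
Full months from November 2061 through April 2062 contribute their day counts.
Then 18 days into May 2062.
Total: 3 + 30 + 31 + 31 + 28 + 31 + 30 + 18 = 202.

202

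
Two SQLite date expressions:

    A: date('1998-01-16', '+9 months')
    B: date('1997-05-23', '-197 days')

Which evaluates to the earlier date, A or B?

A = 1998-10-16.
B = 1996-11-07.
B is earlier.

B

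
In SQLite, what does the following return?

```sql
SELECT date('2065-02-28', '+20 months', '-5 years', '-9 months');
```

Adding +20 months to 2065-02-28 gives 2066-10-28.
Adding -5 years to 2066-10-28 gives 2061-10-28.
Adding -9 months to 2061-10-28 gives 2061-01-28.

2061-01-28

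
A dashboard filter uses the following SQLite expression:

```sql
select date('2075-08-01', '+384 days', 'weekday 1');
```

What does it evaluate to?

2076-08-24

Applying '+384 days' to 2075-08-01: counting 384 days forward gives 2076-08-19.
`weekday 1` advances to the next Monday; 2076-08-19 is a Wednesday, so it moves forward to 2076-08-24.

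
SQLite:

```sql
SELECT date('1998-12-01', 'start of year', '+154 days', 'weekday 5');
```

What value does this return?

`start of year` rewinds 1998-12-01 to 1998-01-01.
Applying '+154 days' to 1998-01-01: counting 154 days forward gives 1998-06-04.
`weekday 5` advances to the next Friday; 1998-06-04 is a Thursday, so it moves forward to 1998-06-05.

1998-06-05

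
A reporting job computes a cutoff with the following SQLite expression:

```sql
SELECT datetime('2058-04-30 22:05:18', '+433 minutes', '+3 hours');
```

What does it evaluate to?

2058-05-01 08:18:18

433 minutes = 7h 13m; +433 minutes from 2058-04-30 22:05:18 is 2058-05-01 05:18:18 (crosses midnight).
+3 hours from 2058-05-01 05:18:18 is 2058-05-01 08:18:18.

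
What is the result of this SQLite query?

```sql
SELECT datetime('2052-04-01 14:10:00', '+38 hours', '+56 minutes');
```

2052-04-03 05:06:00

+38 hours from 2052-04-01 14:10:00 is 2052-04-03 04:10:00 (crosses midnight).
+56 minutes from 2052-04-03 04:10:00 is 2052-04-03 05:06:00.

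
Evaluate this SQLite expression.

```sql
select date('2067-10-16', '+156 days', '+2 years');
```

Applying '+156 days' to 2067-10-16: counting 156 days forward gives 2068-03-20.
Adding +2 years to 2068-03-20 gives 2070-03-20.

2070-03-20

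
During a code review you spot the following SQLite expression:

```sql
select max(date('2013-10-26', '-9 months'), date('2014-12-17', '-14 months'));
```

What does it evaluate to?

2013-10-17

date('2013-10-26', '-9 months') → 2013-01-26.
date('2014-12-17', '-14 months') → 2013-10-17.
Later of the two is 2013-10-17.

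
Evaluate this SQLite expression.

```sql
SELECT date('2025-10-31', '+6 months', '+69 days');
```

2026-07-09

Adding +6 months to 2025-10-31 targets 2026-04-31. April 2026 has only 30 days, so SQLite normalizes the 1-day overflow forward to 2026-05-01.
Applying '+69 days' to 2026-05-01: counting 69 days forward gives 2026-07-09.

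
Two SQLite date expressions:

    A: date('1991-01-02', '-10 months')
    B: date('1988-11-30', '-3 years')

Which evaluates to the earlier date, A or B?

A = 1990-03-02.
B = 1985-11-30.
B is earlier.

B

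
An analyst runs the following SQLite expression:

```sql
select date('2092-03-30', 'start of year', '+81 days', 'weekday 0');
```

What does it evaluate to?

2092-03-23

`start of year` rewinds 2092-03-30 to 2092-01-01.
Applying '+81 days' to 2092-01-01: counting 81 days forward gives 2092-03-22.
`weekday 0` advances to the next Sunday; 2092-03-22 is a Saturday, so it moves forward to 2092-03-23.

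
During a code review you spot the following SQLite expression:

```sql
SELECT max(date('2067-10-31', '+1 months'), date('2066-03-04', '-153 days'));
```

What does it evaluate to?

2067-12-01

date('2067-10-31', '+1 months') → 2067-12-01.
date('2066-03-04', '-153 days') → 2065-10-02.
Later of the two is 2067-12-01.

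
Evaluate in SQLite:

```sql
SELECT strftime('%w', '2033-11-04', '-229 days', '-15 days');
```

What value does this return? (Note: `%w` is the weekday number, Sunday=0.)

First apply '-229 days', '-15 days': 2033-11-04 → 2033-03-05.
2033-03-05 is a Saturday; with Sunday=0 that is 6.

6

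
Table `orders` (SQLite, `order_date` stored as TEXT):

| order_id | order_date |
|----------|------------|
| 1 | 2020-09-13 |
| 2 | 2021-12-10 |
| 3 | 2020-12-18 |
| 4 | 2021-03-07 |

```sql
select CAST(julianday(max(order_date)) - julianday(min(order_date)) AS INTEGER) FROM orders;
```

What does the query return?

MIN = 2020-09-13, MAX = 2021-12-10.
17 days remain in September 2020 after the 13th (30 − 13).
Full months from October 2020 through November 2021 contribute their day counts.
Then 10 days into December 2021.
Total: 17 + 31 + 30 + 31 + 31 + 28 + 31 + 30 + 31 + 30 + 31 + 31 + 30 + 31 + 30 + 10 = 453.

453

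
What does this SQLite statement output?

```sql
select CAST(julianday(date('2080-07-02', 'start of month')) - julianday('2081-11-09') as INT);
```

`start of month` rewinds 2080-07-02 to 2080-07-01.
30 days remain in July 2080 after the 1st (31 − 1).
Full months from August 2080 through October 2081 contribute their day counts.
Then 9 days into November 2081.
Total: 30 + 31 + 30 + 31 + 30 + 31 + 31 + 28 + 31 + 30 + 31 + 30 + 31 + 31 + 30 + 31 + 9 = 496.
The subtraction is earlier − later, so the result is −496 → -496.

-496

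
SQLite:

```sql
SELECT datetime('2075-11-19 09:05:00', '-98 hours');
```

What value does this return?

2075-11-15 07:05:00

-98 hours from 2075-11-19 09:05:00 is 2075-11-15 07:05:00 (crosses midnight).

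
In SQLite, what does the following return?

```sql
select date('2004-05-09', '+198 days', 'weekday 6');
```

2004-11-27

Applying '+198 days' to 2004-05-09: counting 198 days forward gives 2004-11-23.
`weekday 6` advances to the next Saturday; 2004-11-23 is a Tuesday, so it moves forward to 2004-11-27.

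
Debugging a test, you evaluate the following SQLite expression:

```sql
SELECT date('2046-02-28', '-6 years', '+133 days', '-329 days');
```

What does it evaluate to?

Adding -6 years to 2046-02-28 gives 2040-02-28.
Applying '+133 days' to 2040-02-28: counting 133 days forward gives 2040-07-10.
Applying '-329 days' to 2040-07-10: counting 329 days back gives 2039-08-16.

2039-08-16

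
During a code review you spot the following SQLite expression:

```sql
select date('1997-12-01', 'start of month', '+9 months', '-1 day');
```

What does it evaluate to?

1998-08-31

`start of month` rewinds 1997-12-01 to 1997-12-01.
Adding +9 months to 1997-12-01 gives 1998-09-01.
Going back 1 day from 1998-09-01 reaches 1998-08-31 (last day of August, 31 days).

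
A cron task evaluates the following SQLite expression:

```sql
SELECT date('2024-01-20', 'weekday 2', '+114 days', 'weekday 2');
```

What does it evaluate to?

2024-05-21

`weekday 2` advances to the next Tuesday; 2024-01-20 is a Saturday, so it moves forward to 2024-01-23.
Applying '+114 days' to 2024-01-23: counting 114 days forward gives 2024-05-16.
`weekday 2` advances to the next Tuesday; 2024-05-16 is a Thursday, so it moves forward to 2024-05-21.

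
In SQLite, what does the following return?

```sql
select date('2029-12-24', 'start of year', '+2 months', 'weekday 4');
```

`start of year` rewinds 2029-12-24 to 2029-01-01.
Adding +2 months to 2029-01-01 gives 2029-03-01.
`weekday 4` advances to the next Thursday; 2029-03-01 is already a Thursday, so it stays at 2029-03-01.

2029-03-01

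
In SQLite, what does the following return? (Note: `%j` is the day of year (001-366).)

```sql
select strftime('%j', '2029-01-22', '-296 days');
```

092

First apply '-296 days': 2029-01-22 → 2028-04-01.
Day-of-year for 2028-04-01: days since 2028-01-01 inclusive = 92, zero-padded to 092.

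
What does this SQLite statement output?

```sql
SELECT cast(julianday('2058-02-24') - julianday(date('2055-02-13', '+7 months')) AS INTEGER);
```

895

Adding +7 months to 2055-02-13 gives 2055-09-13.
17 days remain in September 2055 after the 13th (30 − 13).
Full months from October 2055 through January 2058 contribute their day counts.
Then 24 days into February 2058.
Total: 17 + 31 + 30 + 31 + 31 + 29 + 31 + 30 + 31 + 30 + 31 + 31 + 30 + 31 + 30 + 31 + 31 + 28 + 31 + 30 + 31 + 30 + 31 + 31 + 30 + 31 + 30 + 31 + 31 + 24 = 895.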